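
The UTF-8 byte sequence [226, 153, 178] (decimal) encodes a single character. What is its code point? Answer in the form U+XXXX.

Leading byte 0xE2 = 11100010 matches 1110xxxx → 3-byte sequence.
Byte 1: 0xE2 = 11100010, payload 0010 (4 bits).
Byte 2: 0x99 = 10011001 (10xxxxxx ✓), payload 011001.
Byte 3: 0xB2 = 10110010 (10xxxxxx ✓), payload 110010.
Concatenate: 0010011001110010 = 0x2672 (16 bits → U+2672).

U+2672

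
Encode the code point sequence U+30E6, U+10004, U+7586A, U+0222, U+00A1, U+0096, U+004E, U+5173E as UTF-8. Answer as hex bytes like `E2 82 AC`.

E3 83 A6 F0 90 80 84 F1 B5 A1 AA C8 A2 C2 A1 C2 96 4E F1 91 9C BE

U+30E6: 3-byte form → E3 83 A6.
U+10004: 4-byte form → F0 90 80 84.
U+7586A: 4-byte form → F1 B5 A1 AA.
U+0222: 2-byte form → C8 A2.
U+00A1: 2-byte form → C2 A1.
U+0096: 2-byte form → C2 96.
U+004E: 1-byte form → 4E.
U+5173E: 4-byte form → F1 91 9C BE.
Concatenated (22 bytes): E3 83 A6 F0 90 80 84 F1 B5 A1 AA C8 A2 C2 A1 C2 96 4E F1 91 9C BE.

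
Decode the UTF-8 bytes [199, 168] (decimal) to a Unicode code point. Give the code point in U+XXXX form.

Leading byte 0xC7 = 11000111 matches 110xxxxx → 2-byte sequence.
Byte 1: 0xC7 = 11000111, payload 00111 (5 bits).
Byte 2: 0xA8 = 10101000 (10xxxxxx ✓), payload 101000.
Concatenate: 00111101000 = 0x1E8 (11 bits → U+01E8).

U+01E8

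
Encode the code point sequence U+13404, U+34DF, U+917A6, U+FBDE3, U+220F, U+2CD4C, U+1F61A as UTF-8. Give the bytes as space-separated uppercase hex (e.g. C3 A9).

U+13404: 4-byte form → F0 93 90 84.
U+34DF: 3-byte form → E3 93 9F.
U+917A6: 4-byte form → F2 91 9E A6.
U+FBDE3: 4-byte form → F3 BB B7 A3.
U+220F: 3-byte form → E2 88 8F.
U+2CD4C: 4-byte form → F0 AC B5 8C.
U+1F61A: 4-byte form → F0 9F 98 9A.
Concatenated (26 bytes): F0 93 90 84 E3 93 9F F2 91 9E A6 F3 BB B7 A3 E2 88 8F F0 AC B5 8C F0 9F 98 9A.

F0 93 90 84 E3 93 9F F2 91 9E A6 F3 BB B7 A3 E2 88 8F F0 AC B5 8C F0 9F 98 9A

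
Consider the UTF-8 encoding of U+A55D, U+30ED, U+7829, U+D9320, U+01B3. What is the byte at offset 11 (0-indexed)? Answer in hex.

U+A55D → 3-byte form EA 95 9D at offsets 0–2.
U+30ED → 3-byte form E3 83 AD at offsets 3–5.
U+7829 → 3-byte form E7 A0 A9 at offsets 6–8.
U+D9320 → 4-byte form F3 99 8C A0 at offsets 9–12.
Offset 11 falls in char 4's range; it's byte 3 of F3 99 8C A0 = 0x8C.

0x8C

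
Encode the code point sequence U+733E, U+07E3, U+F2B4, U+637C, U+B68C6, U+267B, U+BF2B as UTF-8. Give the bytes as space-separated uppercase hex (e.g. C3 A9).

E7 8C BE DF A3 EF 8A B4 E6 8D BC F2 B6 A3 86 E2 99 BB EB BC AB

U+733E: 3-byte form → E7 8C BE.
U+07E3: 2-byte form → DF A3.
U+F2B4: 3-byte form → EF 8A B4.
U+637C: 3-byte form → E6 8D BC.
U+B68C6: 4-byte form → F2 B6 A3 86.
U+267B: 3-byte form → E2 99 BB.
U+BF2B: 3-byte form → EB BC AB.
Concatenated (21 bytes): E7 8C BE DF A3 EF 8A B4 E6 8D BC F2 B6 A3 86 E2 99 BB EB BC AB.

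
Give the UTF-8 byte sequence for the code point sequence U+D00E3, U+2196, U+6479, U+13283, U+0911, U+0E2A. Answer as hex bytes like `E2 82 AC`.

U+D00E3: 4-byte form → F3 90 83 A3.
U+2196: 3-byte form → E2 86 96.
U+6479: 3-byte form → E6 91 B9.
U+13283: 4-byte form → F0 93 8A 83.
U+0911: 3-byte form → E0 A4 91.
U+0E2A: 3-byte form → E0 B8 AA.
Concatenated (20 bytes): F3 90 83 A3 E2 86 96 E6 91 B9 F0 93 8A 83 E0 A4 91 E0 B8 AA.

F3 90 83 A3 E2 86 96 E6 91 B9 F0 93 8A 83 E0 A4 91 E0 B8 AA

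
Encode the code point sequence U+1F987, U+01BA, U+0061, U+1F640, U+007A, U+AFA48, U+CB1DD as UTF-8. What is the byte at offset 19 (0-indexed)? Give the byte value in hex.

U+1F987 → 4-byte form F0 9F A6 87 at offsets 0–3.
U+01BA → 2-byte form C6 BA at offsets 4–5.
U+0061 → 1-byte form 61 at offsets 6–6.
U+1F640 → 4-byte form F0 9F 99 80 at offsets 7–10.
U+007A → 1-byte form 7A at offsets 11–11.
U+AFA48 → 4-byte form F2 AF A9 88 at offsets 12–15.
U+CB1DD → 4-byte form F3 8B 87 9D at offsets 16–19.
Offset 19 falls in char 7's range; it's byte 4 of F3 8B 87 9D = 0x9D.

0x9D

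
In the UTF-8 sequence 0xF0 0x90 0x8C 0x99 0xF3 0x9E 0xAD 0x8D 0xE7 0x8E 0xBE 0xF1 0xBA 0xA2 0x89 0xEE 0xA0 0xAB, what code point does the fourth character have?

U+7A889

Offset 0: leading byte 0xF0 = 11110000 → 4-byte char #1 = F0 90 8C 99.
Offset 4: leading byte 0xF3 = 11110011 → 4-byte char #2 = F3 9E AD 8D.
Offset 8: leading byte 0xE7 = 11100111 → 3-byte char #3 = E7 8E BE.
Offset 11: leading byte 0xF1 = 11110001 → 4-byte char #4 = F1 BA A2 89.
Leading byte 0xF1 = 11110001 matches 11110xxx → 4-byte sequence.
Byte 1: 0xF1 = 11110001, payload 001 (3 bits).
Byte 2: 0xBA = 10111010 (10xxxxxx ✓), payload 111010.
Byte 3: 0xA2 = 10100010 (10xxxxxx ✓), payload 100010.
Byte 4: 0x89 = 10001001 (10xxxxxx ✓), payload 001001.
Concatenate: 001111010100010001001 = 0x7A889 (21 bits → U+7A889).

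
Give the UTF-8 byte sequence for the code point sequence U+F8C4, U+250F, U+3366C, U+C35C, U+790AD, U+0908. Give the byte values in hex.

U+F8C4: 3-byte form → EF A3 84.
U+250F: 3-byte form → E2 94 8F.
U+3366C: 4-byte form → F0 B3 99 AC.
U+C35C: 3-byte form → EC 8D 9C.
U+790AD: 4-byte form → F1 B9 82 AD.
U+0908: 3-byte form → E0 A4 88.
Concatenated (20 bytes): EF A3 84 E2 94 8F F0 B3 99 AC EC 8D 9C F1 B9 82 AD E0 A4 88.

EF A3 84 E2 94 8F F0 B3 99 AC EC 8D 9C F1 B9 82 AD E0 A4 88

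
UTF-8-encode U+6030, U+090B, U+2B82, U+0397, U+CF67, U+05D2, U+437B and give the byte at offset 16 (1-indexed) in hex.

1-indexed offset 16 is 0-indexed offset 15.
U+6030 → 3-byte form E6 80 B0 at offsets 0–2.
U+090B → 3-byte form E0 A4 8B at offsets 3–5.
U+2B82 → 3-byte form E2 AE 82 at offsets 6–8.
U+0397 → 2-byte form CE 97 at offsets 9–10.
U+CF67 → 3-byte form EC BD A7 at offsets 11–13.
U+05D2 → 2-byte form D7 92 at offsets 14–15.
Offset 15 falls in char 6's range; it's byte 2 of D7 92 = 0x92.

0x92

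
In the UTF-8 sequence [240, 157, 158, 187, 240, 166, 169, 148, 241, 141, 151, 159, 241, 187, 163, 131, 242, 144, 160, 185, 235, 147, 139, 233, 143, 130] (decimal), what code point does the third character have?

U+4D5DF

Offset 0: leading byte 0xF0 = 11110000 → 4-byte char #1 = F0 9D 9E BB.
Offset 4: leading byte 0xF0 = 11110000 → 4-byte char #2 = F0 A6 A9 94.
Offset 8: leading byte 0xF1 = 11110001 → 4-byte char #3 = F1 8D 97 9F.
Leading byte 0xF1 = 11110001 matches 11110xxx → 4-byte sequence.
Byte 1: 0xF1 = 11110001, payload 001 (3 bits).
Byte 2: 0x8D = 10001101 (10xxxxxx ✓), payload 001101.
Byte 3: 0x97 = 10010111 (10xxxxxx ✓), payload 010111.
Byte 4: 0x9F = 10011111 (10xxxxxx ✓), payload 011111.
Concatenate: 001001101010111011111 = 0x4D5DF (21 bits → U+4D5DF).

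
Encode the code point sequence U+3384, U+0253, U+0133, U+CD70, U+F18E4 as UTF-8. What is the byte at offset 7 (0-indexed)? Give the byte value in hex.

0xEC

U+3384 → 3-byte form E3 8E 84 at offsets 0–2.
U+0253 → 2-byte form C9 93 at offsets 3–4.
U+0133 → 2-byte form C4 B3 at offsets 5–6.
U+CD70 → 3-byte form EC B5 B0 at offsets 7–9.
Offset 7 falls in char 4's range; it's byte 1 of EC B5 B0 = 0xEC.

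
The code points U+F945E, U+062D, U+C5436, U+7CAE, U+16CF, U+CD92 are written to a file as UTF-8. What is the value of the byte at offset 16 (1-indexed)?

0x8F

1-indexed offset 16 is 0-indexed offset 15.
U+F945E → 4-byte form F3 B9 91 9E at offsets 0–3.
U+062D → 2-byte form D8 AD at offsets 4–5.
U+C5436 → 4-byte form F3 85 90 B6 at offsets 6–9.
U+7CAE → 3-byte form E7 B2 AE at offsets 10–12.
U+16CF → 3-byte form E1 9B 8F at offsets 13–15.
Offset 15 falls in char 5's range; it's byte 3 of E1 9B 8F = 0x8F.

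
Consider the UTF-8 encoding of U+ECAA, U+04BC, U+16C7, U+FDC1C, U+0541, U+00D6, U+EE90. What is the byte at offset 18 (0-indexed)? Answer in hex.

U+ECAA → 3-byte form EE B2 AA at offsets 0–2.
U+04BC → 2-byte form D2 BC at offsets 3–4.
U+16C7 → 3-byte form E1 9B 87 at offsets 5–7.
U+FDC1C → 4-byte form F3 BD B0 9C at offsets 8–11.
U+0541 → 2-byte form D5 81 at offsets 12–13.
U+00D6 → 2-byte form C3 96 at offsets 14–15.
U+EE90 → 3-byte form EE BA 90 at offsets 16–18.
Offset 18 falls in char 7's range; it's byte 3 of EE BA 90 = 0x90.

0x90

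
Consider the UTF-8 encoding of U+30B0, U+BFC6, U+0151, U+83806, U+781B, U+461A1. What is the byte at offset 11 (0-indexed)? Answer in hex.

U+30B0 → 3-byte form E3 82 B0 at offsets 0–2.
U+BFC6 → 3-byte form EB BF 86 at offsets 3–5.
U+0151 → 2-byte form C5 91 at offsets 6–7.
U+83806 → 4-byte form F2 83 A0 86 at offsets 8–11.
Offset 11 falls in char 4's range; it's byte 4 of F2 83 A0 86 = 0x86.

0x86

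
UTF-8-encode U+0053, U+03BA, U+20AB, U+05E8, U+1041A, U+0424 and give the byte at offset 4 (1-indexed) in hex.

1-indexed offset 4 is 0-indexed offset 3.
U+0053 → 1-byte form 53 at offsets 0–0.
U+03BA → 2-byte form CE BA at offsets 1–2.
U+20AB → 3-byte form E2 82 AB at offsets 3–5.
Offset 3 falls in char 3's range; it's byte 1 of E2 82 AB = 0xE2.

0xE2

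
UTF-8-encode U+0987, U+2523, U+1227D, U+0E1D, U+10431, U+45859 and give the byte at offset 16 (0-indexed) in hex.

0xB1

U+0987 → 3-byte form E0 A6 87 at offsets 0–2.
U+2523 → 3-byte form E2 94 A3 at offsets 3–5.
U+1227D → 4-byte form F0 92 89 BD at offsets 6–9.
U+0E1D → 3-byte form E0 B8 9D at offsets 10–12.
U+10431 → 4-byte form F0 90 90 B1 at offsets 13–16.
Offset 16 falls in char 5's range; it's byte 4 of F0 90 90 B1 = 0xB1.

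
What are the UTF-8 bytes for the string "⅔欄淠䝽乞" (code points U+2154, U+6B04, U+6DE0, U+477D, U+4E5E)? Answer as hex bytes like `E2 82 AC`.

E2 85 94 E6 AC 84 E6 B7 A0 E4 9D BD E4 B9 9E

U+2154: 3-byte form → E2 85 94.
U+6B04: 3-byte form → E6 AC 84.
U+6DE0: 3-byte form → E6 B7 A0.
U+477D: 3-byte form → E4 9D BD.
U+4E5E: 3-byte form → E4 B9 9E.
Concatenated (15 bytes): E2 85 94 E6 AC 84 E6 B7 A0 E4 9D BD E4 B9 9E.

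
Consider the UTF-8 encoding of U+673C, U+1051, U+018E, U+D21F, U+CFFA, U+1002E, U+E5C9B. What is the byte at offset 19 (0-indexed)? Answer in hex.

U+673C → 3-byte form E6 9C BC at offsets 0–2.
U+1051 → 3-byte form E1 81 91 at offsets 3–5.
U+018E → 2-byte form C6 8E at offsets 6–7.
U+D21F → 3-byte form ED 88 9F at offsets 8–10.
U+CFFA → 3-byte form EC BF BA at offsets 11–13.
U+1002E → 4-byte form F0 90 80 AE at offsets 14–17.
U+E5C9B → 4-byte form F3 A5 B2 9B at offsets 18–21.
Offset 19 falls in char 7's range; it's byte 2 of F3 A5 B2 9B = 0xA5.

0xA5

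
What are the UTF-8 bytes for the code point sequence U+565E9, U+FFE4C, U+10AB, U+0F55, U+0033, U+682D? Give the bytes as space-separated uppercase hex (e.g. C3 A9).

U+565E9: 4-byte form → F1 96 97 A9.
U+FFE4C: 4-byte form → F3 BF B9 8C.
U+10AB: 3-byte form → E1 82 AB.
U+0F55: 3-byte form → E0 BD 95.
U+0033: 1-byte form → 33.
U+682D: 3-byte form → E6 A0 AD.
Concatenated (18 bytes): F1 96 97 A9 F3 BF B9 8C E1 82 AB E0 BD 95 33 E6 A0 AD.

F1 96 97 A9 F3 BF B9 8C E1 82 AB E0 BD 95 33 E6 A0 AD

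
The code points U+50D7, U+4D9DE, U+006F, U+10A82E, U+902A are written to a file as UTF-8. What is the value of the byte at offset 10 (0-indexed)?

0xA0

U+50D7 → 3-byte form E5 83 97 at offsets 0–2.
U+4D9DE → 4-byte form F1 8D A7 9E at offsets 3–6.
U+006F → 1-byte form 6F at offsets 7–7.
U+10A82E → 4-byte form F4 8A A0 AE at offsets 8–11.
Offset 10 falls in char 4's range; it's byte 3 of F4 8A A0 AE = 0xA0.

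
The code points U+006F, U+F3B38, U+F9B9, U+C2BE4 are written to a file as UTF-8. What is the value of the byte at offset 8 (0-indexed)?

0xF3

U+006F → 1-byte form 6F at offsets 0–0.
U+F3B38 → 4-byte form F3 B3 AC B8 at offsets 1–4.
U+F9B9 → 3-byte form EF A6 B9 at offsets 5–7.
U+C2BE4 → 4-byte form F3 82 AF A4 at offsets 8–11.
Offset 8 falls in char 4's range; it's byte 1 of F3 82 AF A4 = 0xF3.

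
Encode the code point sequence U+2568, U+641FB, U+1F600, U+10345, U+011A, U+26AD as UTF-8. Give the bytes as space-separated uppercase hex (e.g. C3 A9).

U+2568: 3-byte form → E2 95 A8.
U+641FB: 4-byte form → F1 A4 87 BB.
U+1F600: 4-byte form → F0 9F 98 80.
U+10345: 4-byte form → F0 90 8D 85.
U+011A: 2-byte form → C4 9A.
U+26AD: 3-byte form → E2 9A AD.
Concatenated (20 bytes): E2 95 A8 F1 A4 87 BB F0 9F 98 80 F0 90 8D 85 C4 9A E2 9A AD.

E2 95 A8 F1 A4 87 BB F0 9F 98 80 F0 90 8D 85 C4 9A E2 9A AD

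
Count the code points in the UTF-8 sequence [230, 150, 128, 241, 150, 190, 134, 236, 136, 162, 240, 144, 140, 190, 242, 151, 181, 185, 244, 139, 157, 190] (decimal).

6

Byte at offset 0: 0xE6 = 11100110 → 3-byte char (#1). Advance 3.
Byte at offset 3: 0xF1 = 11110001 → 4-byte char (#2). Advance 4.
Byte at offset 7: 0xEC = 11101100 → 3-byte char (#3). Advance 3.
Byte at offset 10: 0xF0 = 11110000 → 4-byte char (#4). Advance 4.
Byte at offset 14: 0xF2 = 11110010 → 4-byte char (#5). Advance 4.
Byte at offset 18: 0xF4 = 11110100 → 4-byte char (#6). Advance 4.
Reached end at offset 22 after 6 code points.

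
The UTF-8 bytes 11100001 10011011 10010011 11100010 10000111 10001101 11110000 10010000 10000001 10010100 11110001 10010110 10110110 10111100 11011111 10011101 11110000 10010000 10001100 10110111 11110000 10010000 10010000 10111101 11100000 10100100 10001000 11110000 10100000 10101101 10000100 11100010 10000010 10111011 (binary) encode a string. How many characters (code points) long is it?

Byte at offset 0: 0xE1 = 11100001 → 3-byte char (#1). Advance 3.
Byte at offset 3: 0xE2 = 11100010 → 3-byte char (#2). Advance 3.
Byte at offset 6: 0xF0 = 11110000 → 4-byte char (#3). Advance 4.
Byte at offset 10: 0xF1 = 11110001 → 4-byte char (#4). Advance 4.
Byte at offset 14: 0xDF = 11011111 → 2-byte char (#5). Advance 2.
Byte at offset 16: 0xF0 = 11110000 → 4-byte char (#6). Advance 4.
Byte at offset 20: 0xF0 = 11110000 → 4-byte char (#7). Advance 4.
Byte at offset 24: 0xE0 = 11100000 → 3-byte char (#8). Advance 3.
Byte at offset 27: 0xF0 = 11110000 → 4-byte char (#9). Advance 4.
Byte at offset 31: 0xE2 = 11100010 → 3-byte char (#10). Advance 3.
Reached end at offset 34 after 10 code points.

10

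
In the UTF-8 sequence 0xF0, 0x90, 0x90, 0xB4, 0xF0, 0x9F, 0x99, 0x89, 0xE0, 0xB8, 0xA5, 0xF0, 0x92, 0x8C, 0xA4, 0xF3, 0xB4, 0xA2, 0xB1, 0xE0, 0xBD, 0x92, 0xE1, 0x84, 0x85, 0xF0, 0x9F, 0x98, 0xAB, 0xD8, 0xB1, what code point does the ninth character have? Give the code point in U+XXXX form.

Offset 0: leading byte 0xF0 = 11110000 → 4-byte char #1 = F0 90 90 B4.
Offset 4: leading byte 0xF0 = 11110000 → 4-byte char #2 = F0 9F 99 89.
Offset 8: leading byte 0xE0 = 11100000 → 3-byte char #3 = E0 B8 A5.
Offset 11: leading byte 0xF0 = 11110000 → 4-byte char #4 = F0 92 8C A4.
Offset 15: leading byte 0xF3 = 11110011 → 4-byte char #5 = F3 B4 A2 B1.
Offset 19: leading byte 0xE0 = 11100000 → 3-byte char #6 = E0 BD 92.
Offset 22: leading byte 0xE1 = 11100001 → 3-byte char #7 = E1 84 85.
Offset 25: leading byte 0xF0 = 11110000 → 4-byte char #8 = F0 9F 98 AB.
Offset 29: leading byte 0xD8 = 11011000 → 2-byte char #9 = D8 B1.
Leading byte 0xD8 = 11011000 matches 110xxxxx → 2-byte sequence.
Byte 1: 0xD8 = 11011000, payload 11000 (5 bits).
Byte 2: 0xB1 = 10110001 (10xxxxxx ✓), payload 110001.
Concatenate: 11000110001 = 0x631 (11 bits → U+0631).

U+0631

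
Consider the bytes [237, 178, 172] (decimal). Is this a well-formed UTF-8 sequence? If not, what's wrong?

invalid (encodes a surrogate (U+D800–U+DFFF))

Structurally a 3-byte sequence; payload = 0xDCAC.
But 0xDCAC is in U+D800–U+DFFF, the surrogate range. Surrogates are not Unicode scalar values and are forbidden in UTF-8.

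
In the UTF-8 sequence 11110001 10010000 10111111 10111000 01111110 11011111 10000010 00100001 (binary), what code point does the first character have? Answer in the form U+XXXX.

U+50FF8

Offset 0: leading byte 0xF1 = 11110001 → 4-byte char #1 = F1 90 BF B8.
Leading byte 0xF1 = 11110001 matches 11110xxx → 4-byte sequence.
Byte 1: 0xF1 = 11110001, payload 001 (3 bits).
Byte 2: 0x90 = 10010000 (10xxxxxx ✓), payload 010000.
Byte 3: 0xBF = 10111111 (10xxxxxx ✓), payload 111111.
Byte 4: 0xB8 = 10111000 (10xxxxxx ✓), payload 111000.
Concatenate: 001010000111111111000 = 0x50FF8 (21 bits → U+50FF8).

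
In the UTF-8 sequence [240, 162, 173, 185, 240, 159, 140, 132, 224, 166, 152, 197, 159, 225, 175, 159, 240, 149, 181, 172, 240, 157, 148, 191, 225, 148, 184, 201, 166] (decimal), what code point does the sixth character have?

U+15D6C

Offset 0: leading byte 0xF0 = 11110000 → 4-byte char #1 = F0 A2 AD B9.
Offset 4: leading byte 0xF0 = 11110000 → 4-byte char #2 = F0 9F 8C 84.
Offset 8: leading byte 0xE0 = 11100000 → 3-byte char #3 = E0 A6 98.
Offset 11: leading byte 0xC5 = 11000101 → 2-byte char #4 = C5 9F.
Offset 13: leading byte 0xE1 = 11100001 → 3-byte char #5 = E1 AF 9F.
Offset 16: leading byte 0xF0 = 11110000 → 4-byte char #6 = F0 95 B5 AC.
Leading byte 0xF0 = 11110000 matches 11110xxx → 4-byte sequence.
Byte 1: 0xF0 = 11110000, payload 000 (3 bits).
Byte 2: 0x95 = 10010101 (10xxxxxx ✓), payload 010101.
Byte 3: 0xB5 = 10110101 (10xxxxxx ✓), payload 110101.
Byte 4: 0xAC = 10101100 (10xxxxxx ✓), payload 101100.
Concatenate: 000010101110101101100 = 0x15D6C (21 bits → U+15D6C).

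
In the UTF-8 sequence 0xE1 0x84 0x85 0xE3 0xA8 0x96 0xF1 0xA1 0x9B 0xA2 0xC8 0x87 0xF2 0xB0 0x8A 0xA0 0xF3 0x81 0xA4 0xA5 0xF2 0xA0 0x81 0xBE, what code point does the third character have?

U+616E2

Offset 0: leading byte 0xE1 = 11100001 → 3-byte char #1 = E1 84 85.
Offset 3: leading byte 0xE3 = 11100011 → 3-byte char #2 = E3 A8 96.
Offset 6: leading byte 0xF1 = 11110001 → 4-byte char #3 = F1 A1 9B A2.
Leading byte 0xF1 = 11110001 matches 11110xxx → 4-byte sequence.
Byte 1: 0xF1 = 11110001, payload 001 (3 bits).
Byte 2: 0xA1 = 10100001 (10xxxxxx ✓), payload 100001.
Byte 3: 0x9B = 10011011 (10xxxxxx ✓), payload 011011.
Byte 4: 0xA2 = 10100010 (10xxxxxx ✓), payload 100010.
Concatenate: 001100001011011100010 = 0x616E2 (21 bits → U+616E2).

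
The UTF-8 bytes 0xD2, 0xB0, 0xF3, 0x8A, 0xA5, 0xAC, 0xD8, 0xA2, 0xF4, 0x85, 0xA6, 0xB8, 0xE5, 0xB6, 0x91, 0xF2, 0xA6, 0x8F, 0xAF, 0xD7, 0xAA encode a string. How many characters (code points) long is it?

7

Byte at offset 0: 0xD2 = 11010010 → 2-byte char (#1). Advance 2.
Byte at offset 2: 0xF3 = 11110011 → 4-byte char (#2). Advance 4.
Byte at offset 6: 0xD8 = 11011000 → 2-byte char (#3). Advance 2.
Byte at offset 8: 0xF4 = 11110100 → 4-byte char (#4). Advance 4.
Byte at offset 12: 0xE5 = 11100101 → 3-byte char (#5). Advance 3.
Byte at offset 15: 0xF2 = 11110010 → 4-byte char (#6). Advance 4.
Byte at offset 19: 0xD7 = 11010111 → 2-byte char (#7). Advance 2.
Reached end at offset 21 after 7 code points.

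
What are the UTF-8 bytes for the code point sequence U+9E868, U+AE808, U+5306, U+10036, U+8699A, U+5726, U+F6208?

F2 9E A1 A8 F2 AE A0 88 E5 8C 86 F0 90 80 B6 F2 86 A6 9A E5 9C A6 F3 B6 88 88

U+9E868: 4-byte form → F2 9E A1 A8.
U+AE808: 4-byte form → F2 AE A0 88.
U+5306: 3-byte form → E5 8C 86.
U+10036: 4-byte form → F0 90 80 B6.
U+8699A: 4-byte form → F2 86 A6 9A.
U+5726: 3-byte form → E5 9C A6.
U+F6208: 4-byte form → F3 B6 88 88.
Concatenated (26 bytes): F2 9E A1 A8 F2 AE A0 88 E5 8C 86 F0 90 80 B6 F2 86 A6 9A E5 9C A6 F3 B6 88 88.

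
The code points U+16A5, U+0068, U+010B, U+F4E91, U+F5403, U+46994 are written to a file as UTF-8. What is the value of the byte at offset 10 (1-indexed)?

0x91

1-indexed offset 10 is 0-indexed offset 9.
U+16A5 → 3-byte form E1 9A A5 at offsets 0–2.
U+0068 → 1-byte form 68 at offsets 3–3.
U+010B → 2-byte form C4 8B at offsets 4–5.
U+F4E91 → 4-byte form F3 B4 BA 91 at offsets 6–9.
Offset 9 falls in char 4's range; it's byte 4 of F3 B4 BA 91 = 0x91.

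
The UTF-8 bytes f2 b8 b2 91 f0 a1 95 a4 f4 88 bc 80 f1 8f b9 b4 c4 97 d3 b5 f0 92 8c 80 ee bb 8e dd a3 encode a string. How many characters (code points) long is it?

Byte at offset 0: 0xF2 = 11110010 → 4-byte char (#1). Advance 4.
Byte at offset 4: 0xF0 = 11110000 → 4-byte char (#2). Advance 4.
Byte at offset 8: 0xF4 = 11110100 → 4-byte char (#3). Advance 4.
Byte at offset 12: 0xF1 = 11110001 → 4-byte char (#4). Advance 4.
Byte at offset 16: 0xC4 = 11000100 → 2-byte char (#5). Advance 2.
Byte at offset 18: 0xD3 = 11010011 → 2-byte char (#6). Advance 2.
Byte at offset 20: 0xF0 = 11110000 → 4-byte char (#7). Advance 4.
Byte at offset 24: 0xEE = 11101110 → 3-byte char (#8). Advance 3.
Byte at offset 27: 0xDD = 11011101 → 2-byte char (#9). Advance 2.
Reached end at offset 29 after 9 code points.

9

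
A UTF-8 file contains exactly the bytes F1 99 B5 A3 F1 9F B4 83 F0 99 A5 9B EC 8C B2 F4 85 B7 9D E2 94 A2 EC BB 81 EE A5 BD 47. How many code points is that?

9

Byte at offset 0: 0xF1 = 11110001 → 4-byte char (#1). Advance 4.
Byte at offset 4: 0xF1 = 11110001 → 4-byte char (#2). Advance 4.
Byte at offset 8: 0xF0 = 11110000 → 4-byte char (#3). Advance 4.
Byte at offset 12: 0xEC = 11101100 → 3-byte char (#4). Advance 3.
Byte at offset 15: 0xF4 = 11110100 → 4-byte char (#5). Advance 4.
Byte at offset 19: 0xE2 = 11100010 → 3-byte char (#6). Advance 3.
Byte at offset 22: 0xEC = 11101100 → 3-byte char (#7). Advance 3.
Byte at offset 25: 0xEE = 11101110 → 3-byte char (#8). Advance 3.
Byte at offset 28: 0x47 = 01000111 → 1-byte char (#9). Advance 1.
Reached end at offset 29 after 9 code points.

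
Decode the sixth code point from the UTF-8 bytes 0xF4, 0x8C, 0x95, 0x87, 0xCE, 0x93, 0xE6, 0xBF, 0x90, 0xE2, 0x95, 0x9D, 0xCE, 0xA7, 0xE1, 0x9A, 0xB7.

U+16B7

Offset 0: leading byte 0xF4 = 11110100 → 4-byte char #1 = F4 8C 95 87.
Offset 4: leading byte 0xCE = 11001110 → 2-byte char #2 = CE 93.
Offset 6: leading byte 0xE6 = 11100110 → 3-byte char #3 = E6 BF 90.
Offset 9: leading byte 0xE2 = 11100010 → 3-byte char #4 = E2 95 9D.
Offset 12: leading byte 0xCE = 11001110 → 2-byte char #5 = CE A7.
Offset 14: leading byte 0xE1 = 11100001 → 3-byte char #6 = E1 9A B7.
Leading byte 0xE1 = 11100001 matches 1110xxxx → 3-byte sequence.
Byte 1: 0xE1 = 11100001, payload 0001 (4 bits).
Byte 2: 0x9A = 10011010 (10xxxxxx ✓), payload 011010.
Byte 3: 0xB7 = 10110111 (10xxxxxx ✓), payload 110111.
Concatenate: 0001011010110111 = 0x16B7 (16 bits → U+16B7).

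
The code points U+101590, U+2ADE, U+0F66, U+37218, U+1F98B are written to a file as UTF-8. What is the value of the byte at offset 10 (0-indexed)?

0xF0

U+101590 → 4-byte form F4 81 96 90 at offsets 0–3.
U+2ADE → 3-byte form E2 AB 9E at offsets 4–6.
U+0F66 → 3-byte form E0 BD A6 at offsets 7–9.
U+37218 → 4-byte form F0 B7 88 98 at offsets 10–13.
Offset 10 falls in char 4's range; it's byte 1 of F0 B7 88 98 = 0xF0.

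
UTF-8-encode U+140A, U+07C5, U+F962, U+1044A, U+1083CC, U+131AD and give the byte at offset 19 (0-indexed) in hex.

U+140A → 3-byte form E1 90 8A at offsets 0–2.
U+07C5 → 2-byte form DF 85 at offsets 3–4.
U+F962 → 3-byte form EF A5 A2 at offsets 5–7.
U+1044A → 4-byte form F0 90 91 8A at offsets 8–11.
U+1083CC → 4-byte form F4 88 8F 8C at offsets 12–15.
U+131AD → 4-byte form F0 93 86 AD at offsets 16–19.
Offset 19 falls in char 6's range; it's byte 4 of F0 93 86 AD = 0xAD.

0xAD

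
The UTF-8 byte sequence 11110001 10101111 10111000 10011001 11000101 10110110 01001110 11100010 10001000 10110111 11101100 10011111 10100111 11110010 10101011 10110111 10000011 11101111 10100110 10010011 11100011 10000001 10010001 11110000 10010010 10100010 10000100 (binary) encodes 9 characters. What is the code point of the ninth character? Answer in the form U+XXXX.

Offset 0: leading byte 0xF1 = 11110001 → 4-byte char #1 = F1 AF B8 99.
Offset 4: leading byte 0xC5 = 11000101 → 2-byte char #2 = C5 B6.
Offset 6: leading byte 0x4E = 01001110 → 1-byte char #3 = 4E.
Offset 7: leading byte 0xE2 = 11100010 → 3-byte char #4 = E2 88 B7.
Offset 10: leading byte 0xEC = 11101100 → 3-byte char #5 = EC 9F A7.
Offset 13: leading byte 0xF2 = 11110010 → 4-byte char #6 = F2 AB B7 83.
Offset 17: leading byte 0xEF = 11101111 → 3-byte char #7 = EF A6 93.
Offset 20: leading byte 0xE3 = 11100011 → 3-byte char #8 = E3 81 91.
Offset 23: leading byte 0xF0 = 11110000 → 4-byte char #9 = F0 92 A2 84.
Leading byte 0xF0 = 11110000 matches 11110xxx → 4-byte sequence.
Byte 1: 0xF0 = 11110000, payload 000 (3 bits).
Byte 2: 0x92 = 10010010 (10xxxxxx ✓), payload 010010.
Byte 3: 0xA2 = 10100010 (10xxxxxx ✓), payload 100010.
Byte 4: 0x84 = 10000100 (10xxxxxx ✓), payload 000100.
Concatenate: 000010010100010000100 = 0x12884 (21 bits → U+12884).

U+12884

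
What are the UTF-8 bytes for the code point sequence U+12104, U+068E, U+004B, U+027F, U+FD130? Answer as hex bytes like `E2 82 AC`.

F0 92 84 84 DA 8E 4B C9 BF F3 BD 84 B0

U+12104: 4-byte form → F0 92 84 84.
U+068E: 2-byte form → DA 8E.
U+004B: 1-byte form → 4B.
U+027F: 2-byte form → C9 BF.
U+FD130: 4-byte form → F3 BD 84 B0.
Concatenated (13 bytes): F0 92 84 84 DA 8E 4B C9 BF F3 BD 84 B0.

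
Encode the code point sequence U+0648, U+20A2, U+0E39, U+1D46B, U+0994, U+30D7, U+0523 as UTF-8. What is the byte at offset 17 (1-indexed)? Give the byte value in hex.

0x83

1-indexed offset 17 is 0-indexed offset 16.
U+0648 → 2-byte form D9 88 at offsets 0–1.
U+20A2 → 3-byte form E2 82 A2 at offsets 2–4.
U+0E39 → 3-byte form E0 B8 B9 at offsets 5–7.
U+1D46B → 4-byte form F0 9D 91 AB at offsets 8–11.
U+0994 → 3-byte form E0 A6 94 at offsets 12–14.
U+30D7 → 3-byte form E3 83 97 at offsets 15–17.
Offset 16 falls in char 6's range; it's byte 2 of E3 83 97 = 0x83.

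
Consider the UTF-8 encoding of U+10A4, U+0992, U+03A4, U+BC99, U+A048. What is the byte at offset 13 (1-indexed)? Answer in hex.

1-indexed offset 13 is 0-indexed offset 12.
U+10A4 → 3-byte form E1 82 A4 at offsets 0–2.
U+0992 → 3-byte form E0 A6 92 at offsets 3–5.
U+03A4 → 2-byte form CE A4 at offsets 6–7.
U+BC99 → 3-byte form EB B2 99 at offsets 8–10.
U+A048 → 3-byte form EA 81 88 at offsets 11–13.
Offset 12 falls in char 5's range; it's byte 2 of EA 81 88 = 0x81.

0x81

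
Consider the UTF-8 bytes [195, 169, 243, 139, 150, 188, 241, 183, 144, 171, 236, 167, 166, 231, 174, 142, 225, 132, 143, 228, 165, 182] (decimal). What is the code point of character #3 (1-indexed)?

Offset 0: leading byte 0xC3 = 11000011 → 2-byte char #1 = C3 A9.
Offset 2: leading byte 0xF3 = 11110011 → 4-byte char #2 = F3 8B 96 BC.
Offset 6: leading byte 0xF1 = 11110001 → 4-byte char #3 = F1 B7 90 AB.
Leading byte 0xF1 = 11110001 matches 11110xxx → 4-byte sequence.
Byte 1: 0xF1 = 11110001, payload 001 (3 bits).
Byte 2: 0xB7 = 10110111 (10xxxxxx ✓), payload 110111.
Byte 3: 0x90 = 10010000 (10xxxxxx ✓), payload 010000.
Byte 4: 0xAB = 10101011 (10xxxxxx ✓), payload 101011.
Concatenate: 001110111010000101011 = 0x7742B (21 bits → U+7742B).

U+7742B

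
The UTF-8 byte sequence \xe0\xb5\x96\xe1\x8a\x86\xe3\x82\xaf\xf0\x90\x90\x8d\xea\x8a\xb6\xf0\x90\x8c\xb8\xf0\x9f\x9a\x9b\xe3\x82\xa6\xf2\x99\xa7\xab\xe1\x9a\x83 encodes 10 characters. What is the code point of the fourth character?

U+1040D

Offset 0: leading byte 0xE0 = 11100000 → 3-byte char #1 = E0 B5 96.
Offset 3: leading byte 0xE1 = 11100001 → 3-byte char #2 = E1 8A 86.
Offset 6: leading byte 0xE3 = 11100011 → 3-byte char #3 = E3 82 AF.
Offset 9: leading byte 0xF0 = 11110000 → 4-byte char #4 = F0 90 90 8D.
Leading byte 0xF0 = 11110000 matches 11110xxx → 4-byte sequence.
Byte 1: 0xF0 = 11110000, payload 000 (3 bits).
Byte 2: 0x90 = 10010000 (10xxxxxx ✓), payload 010000.
Byte 3: 0x90 = 10010000 (10xxxxxx ✓), payload 010000.
Byte 4: 0x8D = 10001101 (10xxxxxx ✓), payload 001101.
Concatenate: 000010000010000001101 = 0x1040D (21 bits → U+1040D).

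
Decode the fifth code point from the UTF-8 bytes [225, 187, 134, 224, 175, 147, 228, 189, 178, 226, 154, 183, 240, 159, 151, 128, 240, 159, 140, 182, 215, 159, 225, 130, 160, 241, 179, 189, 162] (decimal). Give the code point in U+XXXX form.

Offset 0: leading byte 0xE1 = 11100001 → 3-byte char #1 = E1 BB 86.
Offset 3: leading byte 0xE0 = 11100000 → 3-byte char #2 = E0 AF 93.
Offset 6: leading byte 0xE4 = 11100100 → 3-byte char #3 = E4 BD B2.
Offset 9: leading byte 0xE2 = 11100010 → 3-byte char #4 = E2 9A B7.
Offset 12: leading byte 0xF0 = 11110000 → 4-byte char #5 = F0 9F 97 80.
Leading byte 0xF0 = 11110000 matches 11110xxx → 4-byte sequence.
Byte 1: 0xF0 = 11110000, payload 000 (3 bits).
Byte 2: 0x9F = 10011111 (10xxxxxx ✓), payload 011111.
Byte 3: 0x97 = 10010111 (10xxxxxx ✓), payload 010111.
Byte 4: 0x80 = 10000000 (10xxxxxx ✓), payload 000000.
Concatenate: 000011111010111000000 = 0x1F5C0 (21 bits → U+1F5C0).

U+1F5C0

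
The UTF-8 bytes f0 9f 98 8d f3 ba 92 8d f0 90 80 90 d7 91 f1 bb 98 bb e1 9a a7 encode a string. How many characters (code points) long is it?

Byte at offset 0: 0xF0 = 11110000 → 4-byte char (#1). Advance 4.
Byte at offset 4: 0xF3 = 11110011 → 4-byte char (#2). Advance 4.
Byte at offset 8: 0xF0 = 11110000 → 4-byte char (#3). Advance 4.
Byte at offset 12: 0xD7 = 11010111 → 2-byte char (#4). Advance 2.
Byte at offset 14: 0xF1 = 11110001 → 4-byte char (#5). Advance 4.
Byte at offset 18: 0xE1 = 11100001 → 3-byte char (#6). Advance 3.
Reached end at offset 21 after 6 code points.

6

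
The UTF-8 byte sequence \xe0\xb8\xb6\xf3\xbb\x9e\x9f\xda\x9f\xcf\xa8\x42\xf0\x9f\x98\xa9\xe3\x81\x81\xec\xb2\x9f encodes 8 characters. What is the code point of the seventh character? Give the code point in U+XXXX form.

U+3041

Offset 0: leading byte 0xE0 = 11100000 → 3-byte char #1 = E0 B8 B6.
Offset 3: leading byte 0xF3 = 11110011 → 4-byte char #2 = F3 BB 9E 9F.
Offset 7: leading byte 0xDA = 11011010 → 2-byte char #3 = DA 9F.
Offset 9: leading byte 0xCF = 11001111 → 2-byte char #4 = CF A8.
Offset 11: leading byte 0x42 = 01000010 → 1-byte char #5 = 42.
Offset 12: leading byte 0xF0 = 11110000 → 4-byte char #6 = F0 9F 98 A9.
Offset 16: leading byte 0xE3 = 11100011 → 3-byte char #7 = E3 81 81.
Leading byte 0xE3 = 11100011 matches 1110xxxx → 3-byte sequence.
Byte 1: 0xE3 = 11100011, payload 0011 (4 bits).
Byte 2: 0x81 = 10000001 (10xxxxxx ✓), payload 000001.
Byte 3: 0x81 = 10000001 (10xxxxxx ✓), payload 000001.
Concatenate: 0011000001000001 = 0x3041 (16 bits → U+3041).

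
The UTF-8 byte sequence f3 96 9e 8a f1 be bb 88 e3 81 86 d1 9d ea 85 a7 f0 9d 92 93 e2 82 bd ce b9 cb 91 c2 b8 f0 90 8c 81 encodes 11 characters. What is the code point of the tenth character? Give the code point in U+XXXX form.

U+00B8

Offset 0: leading byte 0xF3 = 11110011 → 4-byte char #1 = F3 96 9E 8A.
Offset 4: leading byte 0xF1 = 11110001 → 4-byte char #2 = F1 BE BB 88.
Offset 8: leading byte 0xE3 = 11100011 → 3-byte char #3 = E3 81 86.
Offset 11: leading byte 0xD1 = 11010001 → 2-byte char #4 = D1 9D.
Offset 13: leading byte 0xEA = 11101010 → 3-byte char #5 = EA 85 A7.
Offset 16: leading byte 0xF0 = 11110000 → 4-byte char #6 = F0 9D 92 93.
Offset 20: leading byte 0xE2 = 11100010 → 3-byte char #7 = E2 82 BD.
Offset 23: leading byte 0xCE = 11001110 → 2-byte char #8 = CE B9.
Offset 25: leading byte 0xCB = 11001011 → 2-byte char #9 = CB 91.
Offset 27: leading byte 0xC2 = 11000010 → 2-byte char #10 = C2 B8.
Leading byte 0xC2 = 11000010 matches 110xxxxx → 2-byte sequence.
Byte 1: 0xC2 = 11000010, payload 00010 (5 bits).
Byte 2: 0xB8 = 10111000 (10xxxxxx ✓), payload 111000.
Concatenate: 00010111000 = 0xB8 (11 bits → U+00B8).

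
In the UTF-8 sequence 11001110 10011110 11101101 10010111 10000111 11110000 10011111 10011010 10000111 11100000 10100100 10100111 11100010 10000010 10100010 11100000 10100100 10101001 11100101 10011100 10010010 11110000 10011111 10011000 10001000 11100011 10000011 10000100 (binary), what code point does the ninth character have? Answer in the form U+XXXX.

Offset 0: leading byte 0xCE = 11001110 → 2-byte char #1 = CE 9E.
Offset 2: leading byte 0xED = 11101101 → 3-byte char #2 = ED 97 87.
Offset 5: leading byte 0xF0 = 11110000 → 4-byte char #3 = F0 9F 9A 87.
Offset 9: leading byte 0xE0 = 11100000 → 3-byte char #4 = E0 A4 A7.
Offset 12: leading byte 0xE2 = 11100010 → 3-byte char #5 = E2 82 A2.
Offset 15: leading byte 0xE0 = 11100000 → 3-byte char #6 = E0 A4 A9.
Offset 18: leading byte 0xE5 = 11100101 → 3-byte char #7 = E5 9C 92.
Offset 21: leading byte 0xF0 = 11110000 → 4-byte char #8 = F0 9F 98 88.
Offset 25: leading byte 0xE3 = 11100011 → 3-byte char #9 = E3 83 84.
Leading byte 0xE3 = 11100011 matches 1110xxxx → 3-byte sequence.
Byte 1: 0xE3 = 11100011, payload 0011 (4 bits).
Byte 2: 0x83 = 10000011 (10xxxxxx ✓), payload 000011.
Byte 3: 0x84 = 10000100 (10xxxxxx ✓), payload 000100.
Concatenate: 0011000011000100 = 0x30C4 (16 bits → U+30C4).

U+30C4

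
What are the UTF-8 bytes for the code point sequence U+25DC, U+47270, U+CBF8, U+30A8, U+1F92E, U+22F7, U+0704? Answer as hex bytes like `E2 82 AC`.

U+25DC: 3-byte form → E2 97 9C.
U+47270: 4-byte form → F1 87 89 B0.
U+CBF8: 3-byte form → EC AF B8.
U+30A8: 3-byte form → E3 82 A8.
U+1F92E: 4-byte form → F0 9F A4 AE.
U+22F7: 3-byte form → E2 8B B7.
U+0704: 2-byte form → DC 84.
Concatenated (22 bytes): E2 97 9C F1 87 89 B0 EC AF B8 E3 82 A8 F0 9F A4 AE E2 8B B7 DC 84.

E2 97 9C F1 87 89 B0 EC AF B8 E3 82 A8 F0 9F A4 AE E2 8B B7 DC 84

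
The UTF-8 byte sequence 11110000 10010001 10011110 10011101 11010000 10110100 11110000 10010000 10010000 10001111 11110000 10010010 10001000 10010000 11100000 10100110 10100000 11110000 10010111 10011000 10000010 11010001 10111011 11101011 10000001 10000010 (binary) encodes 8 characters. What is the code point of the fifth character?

Offset 0: leading byte 0xF0 = 11110000 → 4-byte char #1 = F0 91 9E 9D.
Offset 4: leading byte 0xD0 = 11010000 → 2-byte char #2 = D0 B4.
Offset 6: leading byte 0xF0 = 11110000 → 4-byte char #3 = F0 90 90 8F.
Offset 10: leading byte 0xF0 = 11110000 → 4-byte char #4 = F0 92 88 90.
Offset 14: leading byte 0xE0 = 11100000 → 3-byte char #5 = E0 A6 A0.
Leading byte 0xE0 = 11100000 matches 1110xxxx → 3-byte sequence.
Byte 1: 0xE0 = 11100000, payload 0000 (4 bits).
Byte 2: 0xA6 = 10100110 (10xxxxxx ✓), payload 100110.
Byte 3: 0xA0 = 10100000 (10xxxxxx ✓), payload 100000.
Concatenate: 0000100110100000 = 0x9A0 (16 bits → U+09A0).

U+09A0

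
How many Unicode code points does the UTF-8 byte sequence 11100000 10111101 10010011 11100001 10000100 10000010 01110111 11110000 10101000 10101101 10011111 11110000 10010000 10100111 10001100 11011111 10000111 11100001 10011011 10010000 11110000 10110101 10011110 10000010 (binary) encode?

Byte at offset 0: 0xE0 = 11100000 → 3-byte char (#1). Advance 3.
Byte at offset 3: 0xE1 = 11100001 → 3-byte char (#2). Advance 3.
Byte at offset 6: 0x77 = 01110111 → 1-byte char (#3). Advance 1.
Byte at offset 7: 0xF0 = 11110000 → 4-byte char (#4). Advance 4.
Byte at offset 11: 0xF0 = 11110000 → 4-byte char (#5). Advance 4.
Byte at offset 15: 0xDF = 11011111 → 2-byte char (#6). Advance 2.
Byte at offset 17: 0xE1 = 11100001 → 3-byte char (#7). Advance 3.
Byte at offset 20: 0xF0 = 11110000 → 4-byte char (#8). Advance 4.
Reached end at offset 24 after 8 code points.

8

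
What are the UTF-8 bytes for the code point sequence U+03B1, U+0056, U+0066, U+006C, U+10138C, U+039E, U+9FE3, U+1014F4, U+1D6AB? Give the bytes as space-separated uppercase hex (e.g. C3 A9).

U+03B1: 2-byte form → CE B1.
U+0056: 1-byte form → 56.
U+0066: 1-byte form → 66.
U+006C: 1-byte form → 6C.
U+10138C: 4-byte form → F4 81 8E 8C.
U+039E: 2-byte form → CE 9E.
U+9FE3: 3-byte form → E9 BF A3.
U+1014F4: 4-byte form → F4 81 93 B4.
U+1D6AB: 4-byte form → F0 9D 9A AB.
Concatenated (22 bytes): CE B1 56 66 6C F4 81 8E 8C CE 9E E9 BF A3 F4 81 93 B4 F0 9D 9A AB.

CE B1 56 66 6C F4 81 8E 8C CE 9E E9 BF A3 F4 81 93 B4 F0 9D 9A AB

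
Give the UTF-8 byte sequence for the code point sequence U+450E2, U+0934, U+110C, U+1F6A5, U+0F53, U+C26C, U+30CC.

F1 85 83 A2 E0 A4 B4 E1 84 8C F0 9F 9A A5 E0 BD 93 EC 89 AC E3 83 8C

U+450E2: 4-byte form → F1 85 83 A2.
U+0934: 3-byte form → E0 A4 B4.
U+110C: 3-byte form → E1 84 8C.
U+1F6A5: 4-byte form → F0 9F 9A A5.
U+0F53: 3-byte form → E0 BD 93.
U+C26C: 3-byte form → EC 89 AC.
U+30CC: 3-byte form → E3 83 8C.
Concatenated (23 bytes): F1 85 83 A2 E0 A4 B4 E1 84 8C F0 9F 9A A5 E0 BD 93 EC 89 AC E3 83 8C.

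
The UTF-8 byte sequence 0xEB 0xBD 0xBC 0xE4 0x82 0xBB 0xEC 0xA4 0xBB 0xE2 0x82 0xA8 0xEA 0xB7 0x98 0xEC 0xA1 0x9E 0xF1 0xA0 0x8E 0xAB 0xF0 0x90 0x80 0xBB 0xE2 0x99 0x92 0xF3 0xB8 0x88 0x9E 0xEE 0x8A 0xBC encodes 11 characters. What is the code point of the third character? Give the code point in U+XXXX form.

U+C93B

Offset 0: leading byte 0xEB = 11101011 → 3-byte char #1 = EB BD BC.
Offset 3: leading byte 0xE4 = 11100100 → 3-byte char #2 = E4 82 BB.
Offset 6: leading byte 0xEC = 11101100 → 3-byte char #3 = EC A4 BB.
Leading byte 0xEC = 11101100 matches 1110xxxx → 3-byte sequence.
Byte 1: 0xEC = 11101100, payload 1100 (4 bits).
Byte 2: 0xA4 = 10100100 (10xxxxxx ✓), payload 100100.
Byte 3: 0xBB = 10111011 (10xxxxxx ✓), payload 111011.
Concatenate: 1100100100111011 = 0xC93B (16 bits → U+C93B).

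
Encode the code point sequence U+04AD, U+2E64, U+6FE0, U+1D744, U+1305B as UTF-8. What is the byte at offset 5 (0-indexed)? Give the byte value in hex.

U+04AD → 2-byte form D2 AD at offsets 0–1.
U+2E64 → 3-byte form E2 B9 A4 at offsets 2–4.
U+6FE0 → 3-byte form E6 BF A0 at offsets 5–7.
Offset 5 falls in char 3's range; it's byte 1 of E6 BF A0 = 0xE6.

0xE6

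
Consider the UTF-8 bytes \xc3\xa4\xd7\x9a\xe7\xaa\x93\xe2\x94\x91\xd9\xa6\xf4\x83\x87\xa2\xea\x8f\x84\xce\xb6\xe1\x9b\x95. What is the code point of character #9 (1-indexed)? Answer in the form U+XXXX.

Offset 0: leading byte 0xC3 = 11000011 → 2-byte char #1 = C3 A4.
Offset 2: leading byte 0xD7 = 11010111 → 2-byte char #2 = D7 9A.
Offset 4: leading byte 0xE7 = 11100111 → 3-byte char #3 = E7 AA 93.
Offset 7: leading byte 0xE2 = 11100010 → 3-byte char #4 = E2 94 91.
Offset 10: leading byte 0xD9 = 11011001 → 2-byte char #5 = D9 A6.
Offset 12: leading byte 0xF4 = 11110100 → 4-byte char #6 = F4 83 87 A2.
Offset 16: leading byte 0xEA = 11101010 → 3-byte char #7 = EA 8F 84.
Offset 19: leading byte 0xCE = 11001110 → 2-byte char #8 = CE B6.
Offset 21: leading byte 0xE1 = 11100001 → 3-byte char #9 = E1 9B 95.
Leading byte 0xE1 = 11100001 matches 1110xxxx → 3-byte sequence.
Byte 1: 0xE1 = 11100001, payload 0001 (4 bits).
Byte 2: 0x9B = 10011011 (10xxxxxx ✓), payload 011011.
Byte 3: 0x95 = 10010101 (10xxxxxx ✓), payload 010101.
Concatenate: 0001011011010101 = 0x16D5 (16 bits → U+16D5).

U+16D5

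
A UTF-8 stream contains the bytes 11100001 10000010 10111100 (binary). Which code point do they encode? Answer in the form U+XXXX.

Leading byte 0xE1 = 11100001 matches 1110xxxx → 3-byte sequence.
Byte 1: 0xE1 = 11100001, payload 0001 (4 bits).
Byte 2: 0x82 = 10000010 (10xxxxxx ✓), payload 000010.
Byte 3: 0xBC = 10111100 (10xxxxxx ✓), payload 111100.
Concatenate: 0001000010111100 = 0x10BC (16 bits → U+10BC).

U+10BC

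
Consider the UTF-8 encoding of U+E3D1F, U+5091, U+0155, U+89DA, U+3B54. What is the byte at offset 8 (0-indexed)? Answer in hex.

0x95

U+E3D1F → 4-byte form F3 A3 B4 9F at offsets 0–3.
U+5091 → 3-byte form E5 82 91 at offsets 4–6.
U+0155 → 2-byte form C5 95 at offsets 7–8.
Offset 8 falls in char 3's range; it's byte 2 of C5 95 = 0x95.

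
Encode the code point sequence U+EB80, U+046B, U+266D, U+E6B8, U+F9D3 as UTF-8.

EE AE 80 D1 AB E2 99 AD EE 9A B8 EF A7 93

U+EB80: 3-byte form → EE AE 80.
U+046B: 2-byte form → D1 AB.
U+266D: 3-byte form → E2 99 AD.
U+E6B8: 3-byte form → EE 9A B8.
U+F9D3: 3-byte form → EF A7 93.
Concatenated (14 bytes): EE AE 80 D1 AB E2 99 AD EE 9A B8 EF A7 93.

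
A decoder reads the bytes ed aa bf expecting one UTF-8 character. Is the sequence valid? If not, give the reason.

invalid (encodes a surrogate (U+D800–U+DFFF))

Structurally a 3-byte sequence; payload = 0xDABF.
But 0xDABF is in U+D800–U+DFFF, the surrogate range. Surrogates are not Unicode scalar values and are forbidden in UTF-8.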